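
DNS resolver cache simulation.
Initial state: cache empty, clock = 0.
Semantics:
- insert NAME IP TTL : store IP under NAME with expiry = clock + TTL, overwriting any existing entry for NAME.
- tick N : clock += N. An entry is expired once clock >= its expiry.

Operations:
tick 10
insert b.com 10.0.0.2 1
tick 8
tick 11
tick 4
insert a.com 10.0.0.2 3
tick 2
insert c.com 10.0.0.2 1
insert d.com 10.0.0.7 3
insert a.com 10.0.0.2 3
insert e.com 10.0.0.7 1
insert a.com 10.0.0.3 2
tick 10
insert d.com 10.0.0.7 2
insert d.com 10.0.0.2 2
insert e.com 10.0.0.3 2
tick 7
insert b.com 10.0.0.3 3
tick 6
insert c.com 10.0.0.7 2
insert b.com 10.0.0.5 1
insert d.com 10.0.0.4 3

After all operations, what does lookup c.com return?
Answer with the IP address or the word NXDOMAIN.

Answer: 10.0.0.7

Derivation:
Op 1: tick 10 -> clock=10.
Op 2: insert b.com -> 10.0.0.2 (expiry=10+1=11). clock=10
Op 3: tick 8 -> clock=18. purged={b.com}
Op 4: tick 11 -> clock=29.
Op 5: tick 4 -> clock=33.
Op 6: insert a.com -> 10.0.0.2 (expiry=33+3=36). clock=33
Op 7: tick 2 -> clock=35.
Op 8: insert c.com -> 10.0.0.2 (expiry=35+1=36). clock=35
Op 9: insert d.com -> 10.0.0.7 (expiry=35+3=38). clock=35
Op 10: insert a.com -> 10.0.0.2 (expiry=35+3=38). clock=35
Op 11: insert e.com -> 10.0.0.7 (expiry=35+1=36). clock=35
Op 12: insert a.com -> 10.0.0.3 (expiry=35+2=37). clock=35
Op 13: tick 10 -> clock=45. purged={a.com,c.com,d.com,e.com}
Op 14: insert d.com -> 10.0.0.7 (expiry=45+2=47). clock=45
Op 15: insert d.com -> 10.0.0.2 (expiry=45+2=47). clock=45
Op 16: insert e.com -> 10.0.0.3 (expiry=45+2=47). clock=45
Op 17: tick 7 -> clock=52. purged={d.com,e.com}
Op 18: insert b.com -> 10.0.0.3 (expiry=52+3=55). clock=52
Op 19: tick 6 -> clock=58. purged={b.com}
Op 20: insert c.com -> 10.0.0.7 (expiry=58+2=60). clock=58
Op 21: insert b.com -> 10.0.0.5 (expiry=58+1=59). clock=58
Op 22: insert d.com -> 10.0.0.4 (expiry=58+3=61). clock=58
lookup c.com: present, ip=10.0.0.7 expiry=60 > clock=58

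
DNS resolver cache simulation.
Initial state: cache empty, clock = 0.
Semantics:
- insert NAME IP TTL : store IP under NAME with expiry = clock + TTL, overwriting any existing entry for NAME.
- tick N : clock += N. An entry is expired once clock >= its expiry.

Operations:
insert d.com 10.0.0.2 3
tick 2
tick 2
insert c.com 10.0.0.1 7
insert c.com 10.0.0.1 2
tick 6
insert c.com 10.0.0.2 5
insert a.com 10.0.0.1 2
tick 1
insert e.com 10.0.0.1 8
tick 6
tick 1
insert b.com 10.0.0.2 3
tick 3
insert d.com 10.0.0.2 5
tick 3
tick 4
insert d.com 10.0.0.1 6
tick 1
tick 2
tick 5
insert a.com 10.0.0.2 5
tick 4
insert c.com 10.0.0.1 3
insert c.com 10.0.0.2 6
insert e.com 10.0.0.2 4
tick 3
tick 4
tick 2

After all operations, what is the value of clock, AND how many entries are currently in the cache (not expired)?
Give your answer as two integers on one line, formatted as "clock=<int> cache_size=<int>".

Op 1: insert d.com -> 10.0.0.2 (expiry=0+3=3). clock=0
Op 2: tick 2 -> clock=2.
Op 3: tick 2 -> clock=4. purged={d.com}
Op 4: insert c.com -> 10.0.0.1 (expiry=4+7=11). clock=4
Op 5: insert c.com -> 10.0.0.1 (expiry=4+2=6). clock=4
Op 6: tick 6 -> clock=10. purged={c.com}
Op 7: insert c.com -> 10.0.0.2 (expiry=10+5=15). clock=10
Op 8: insert a.com -> 10.0.0.1 (expiry=10+2=12). clock=10
Op 9: tick 1 -> clock=11.
Op 10: insert e.com -> 10.0.0.1 (expiry=11+8=19). clock=11
Op 11: tick 6 -> clock=17. purged={a.com,c.com}
Op 12: tick 1 -> clock=18.
Op 13: insert b.com -> 10.0.0.2 (expiry=18+3=21). clock=18
Op 14: tick 3 -> clock=21. purged={b.com,e.com}
Op 15: insert d.com -> 10.0.0.2 (expiry=21+5=26). clock=21
Op 16: tick 3 -> clock=24.
Op 17: tick 4 -> clock=28. purged={d.com}
Op 18: insert d.com -> 10.0.0.1 (expiry=28+6=34). clock=28
Op 19: tick 1 -> clock=29.
Op 20: tick 2 -> clock=31.
Op 21: tick 5 -> clock=36. purged={d.com}
Op 22: insert a.com -> 10.0.0.2 (expiry=36+5=41). clock=36
Op 23: tick 4 -> clock=40.
Op 24: insert c.com -> 10.0.0.1 (expiry=40+3=43). clock=40
Op 25: insert c.com -> 10.0.0.2 (expiry=40+6=46). clock=40
Op 26: insert e.com -> 10.0.0.2 (expiry=40+4=44). clock=40
Op 27: tick 3 -> clock=43. purged={a.com}
Op 28: tick 4 -> clock=47. purged={c.com,e.com}
Op 29: tick 2 -> clock=49.
Final clock = 49
Final cache (unexpired): {} -> size=0

Answer: clock=49 cache_size=0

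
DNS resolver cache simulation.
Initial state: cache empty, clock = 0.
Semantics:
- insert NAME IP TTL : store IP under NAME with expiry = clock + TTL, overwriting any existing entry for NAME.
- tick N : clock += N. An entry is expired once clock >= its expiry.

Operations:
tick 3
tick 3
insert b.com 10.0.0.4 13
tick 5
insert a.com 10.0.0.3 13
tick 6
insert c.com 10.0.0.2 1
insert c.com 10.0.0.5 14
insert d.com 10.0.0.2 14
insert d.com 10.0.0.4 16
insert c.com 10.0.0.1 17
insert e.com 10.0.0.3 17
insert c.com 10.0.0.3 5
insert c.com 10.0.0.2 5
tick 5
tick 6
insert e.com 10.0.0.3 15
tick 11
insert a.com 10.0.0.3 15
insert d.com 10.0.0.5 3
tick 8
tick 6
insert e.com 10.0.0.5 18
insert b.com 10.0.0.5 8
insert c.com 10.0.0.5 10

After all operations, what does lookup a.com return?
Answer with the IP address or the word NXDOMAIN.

Op 1: tick 3 -> clock=3.
Op 2: tick 3 -> clock=6.
Op 3: insert b.com -> 10.0.0.4 (expiry=6+13=19). clock=6
Op 4: tick 5 -> clock=11.
Op 5: insert a.com -> 10.0.0.3 (expiry=11+13=24). clock=11
Op 6: tick 6 -> clock=17.
Op 7: insert c.com -> 10.0.0.2 (expiry=17+1=18). clock=17
Op 8: insert c.com -> 10.0.0.5 (expiry=17+14=31). clock=17
Op 9: insert d.com -> 10.0.0.2 (expiry=17+14=31). clock=17
Op 10: insert d.com -> 10.0.0.4 (expiry=17+16=33). clock=17
Op 11: insert c.com -> 10.0.0.1 (expiry=17+17=34). clock=17
Op 12: insert e.com -> 10.0.0.3 (expiry=17+17=34). clock=17
Op 13: insert c.com -> 10.0.0.3 (expiry=17+5=22). clock=17
Op 14: insert c.com -> 10.0.0.2 (expiry=17+5=22). clock=17
Op 15: tick 5 -> clock=22. purged={b.com,c.com}
Op 16: tick 6 -> clock=28. purged={a.com}
Op 17: insert e.com -> 10.0.0.3 (expiry=28+15=43). clock=28
Op 18: tick 11 -> clock=39. purged={d.com}
Op 19: insert a.com -> 10.0.0.3 (expiry=39+15=54). clock=39
Op 20: insert d.com -> 10.0.0.5 (expiry=39+3=42). clock=39
Op 21: tick 8 -> clock=47. purged={d.com,e.com}
Op 22: tick 6 -> clock=53.
Op 23: insert e.com -> 10.0.0.5 (expiry=53+18=71). clock=53
Op 24: insert b.com -> 10.0.0.5 (expiry=53+8=61). clock=53
Op 25: insert c.com -> 10.0.0.5 (expiry=53+10=63). clock=53
lookup a.com: present, ip=10.0.0.3 expiry=54 > clock=53

Answer: 10.0.0.3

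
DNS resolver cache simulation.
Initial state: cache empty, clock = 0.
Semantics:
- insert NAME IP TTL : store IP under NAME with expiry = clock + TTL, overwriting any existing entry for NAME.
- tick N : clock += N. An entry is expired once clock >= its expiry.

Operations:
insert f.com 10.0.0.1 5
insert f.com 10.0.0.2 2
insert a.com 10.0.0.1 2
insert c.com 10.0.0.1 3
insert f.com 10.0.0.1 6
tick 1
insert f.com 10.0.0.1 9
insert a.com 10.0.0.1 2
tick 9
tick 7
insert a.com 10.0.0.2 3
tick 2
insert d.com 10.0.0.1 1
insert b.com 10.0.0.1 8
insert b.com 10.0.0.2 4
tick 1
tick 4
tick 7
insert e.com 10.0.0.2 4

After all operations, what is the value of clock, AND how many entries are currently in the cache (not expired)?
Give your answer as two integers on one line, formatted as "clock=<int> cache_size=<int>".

Op 1: insert f.com -> 10.0.0.1 (expiry=0+5=5). clock=0
Op 2: insert f.com -> 10.0.0.2 (expiry=0+2=2). clock=0
Op 3: insert a.com -> 10.0.0.1 (expiry=0+2=2). clock=0
Op 4: insert c.com -> 10.0.0.1 (expiry=0+3=3). clock=0
Op 5: insert f.com -> 10.0.0.1 (expiry=0+6=6). clock=0
Op 6: tick 1 -> clock=1.
Op 7: insert f.com -> 10.0.0.1 (expiry=1+9=10). clock=1
Op 8: insert a.com -> 10.0.0.1 (expiry=1+2=3). clock=1
Op 9: tick 9 -> clock=10. purged={a.com,c.com,f.com}
Op 10: tick 7 -> clock=17.
Op 11: insert a.com -> 10.0.0.2 (expiry=17+3=20). clock=17
Op 12: tick 2 -> clock=19.
Op 13: insert d.com -> 10.0.0.1 (expiry=19+1=20). clock=19
Op 14: insert b.com -> 10.0.0.1 (expiry=19+8=27). clock=19
Op 15: insert b.com -> 10.0.0.2 (expiry=19+4=23). clock=19
Op 16: tick 1 -> clock=20. purged={a.com,d.com}
Op 17: tick 4 -> clock=24. purged={b.com}
Op 18: tick 7 -> clock=31.
Op 19: insert e.com -> 10.0.0.2 (expiry=31+4=35). clock=31
Final clock = 31
Final cache (unexpired): {e.com} -> size=1

Answer: clock=31 cache_size=1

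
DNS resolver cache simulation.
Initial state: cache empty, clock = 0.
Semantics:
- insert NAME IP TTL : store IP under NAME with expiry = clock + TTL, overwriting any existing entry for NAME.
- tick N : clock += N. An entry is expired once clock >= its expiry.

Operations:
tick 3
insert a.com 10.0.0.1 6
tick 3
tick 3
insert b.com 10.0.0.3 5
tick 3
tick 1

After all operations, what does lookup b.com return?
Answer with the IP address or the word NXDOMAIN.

Answer: 10.0.0.3

Derivation:
Op 1: tick 3 -> clock=3.
Op 2: insert a.com -> 10.0.0.1 (expiry=3+6=9). clock=3
Op 3: tick 3 -> clock=6.
Op 4: tick 3 -> clock=9. purged={a.com}
Op 5: insert b.com -> 10.0.0.3 (expiry=9+5=14). clock=9
Op 6: tick 3 -> clock=12.
Op 7: tick 1 -> clock=13.
lookup b.com: present, ip=10.0.0.3 expiry=14 > clock=13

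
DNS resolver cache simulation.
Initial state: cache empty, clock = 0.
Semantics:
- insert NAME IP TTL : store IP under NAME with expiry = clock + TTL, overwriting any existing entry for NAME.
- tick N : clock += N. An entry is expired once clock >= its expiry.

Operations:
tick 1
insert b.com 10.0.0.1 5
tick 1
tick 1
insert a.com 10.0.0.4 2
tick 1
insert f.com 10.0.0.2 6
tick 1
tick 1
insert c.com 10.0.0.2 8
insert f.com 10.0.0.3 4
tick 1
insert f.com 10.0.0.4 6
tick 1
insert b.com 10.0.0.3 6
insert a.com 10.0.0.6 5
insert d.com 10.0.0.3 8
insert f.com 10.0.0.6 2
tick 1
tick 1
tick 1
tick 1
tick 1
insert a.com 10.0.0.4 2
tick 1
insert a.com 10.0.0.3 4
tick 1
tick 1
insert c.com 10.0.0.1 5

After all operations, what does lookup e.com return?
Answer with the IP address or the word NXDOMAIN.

Answer: NXDOMAIN

Derivation:
Op 1: tick 1 -> clock=1.
Op 2: insert b.com -> 10.0.0.1 (expiry=1+5=6). clock=1
Op 3: tick 1 -> clock=2.
Op 4: tick 1 -> clock=3.
Op 5: insert a.com -> 10.0.0.4 (expiry=3+2=5). clock=3
Op 6: tick 1 -> clock=4.
Op 7: insert f.com -> 10.0.0.2 (expiry=4+6=10). clock=4
Op 8: tick 1 -> clock=5. purged={a.com}
Op 9: tick 1 -> clock=6. purged={b.com}
Op 10: insert c.com -> 10.0.0.2 (expiry=6+8=14). clock=6
Op 11: insert f.com -> 10.0.0.3 (expiry=6+4=10). clock=6
Op 12: tick 1 -> clock=7.
Op 13: insert f.com -> 10.0.0.4 (expiry=7+6=13). clock=7
Op 14: tick 1 -> clock=8.
Op 15: insert b.com -> 10.0.0.3 (expiry=8+6=14). clock=8
Op 16: insert a.com -> 10.0.0.6 (expiry=8+5=13). clock=8
Op 17: insert d.com -> 10.0.0.3 (expiry=8+8=16). clock=8
Op 18: insert f.com -> 10.0.0.6 (expiry=8+2=10). clock=8
Op 19: tick 1 -> clock=9.
Op 20: tick 1 -> clock=10. purged={f.com}
Op 21: tick 1 -> clock=11.
Op 22: tick 1 -> clock=12.
Op 23: tick 1 -> clock=13. purged={a.com}
Op 24: insert a.com -> 10.0.0.4 (expiry=13+2=15). clock=13
Op 25: tick 1 -> clock=14. purged={b.com,c.com}
Op 26: insert a.com -> 10.0.0.3 (expiry=14+4=18). clock=14
Op 27: tick 1 -> clock=15.
Op 28: tick 1 -> clock=16. purged={d.com}
Op 29: insert c.com -> 10.0.0.1 (expiry=16+5=21). clock=16
lookup e.com: not in cache (expired or never inserted)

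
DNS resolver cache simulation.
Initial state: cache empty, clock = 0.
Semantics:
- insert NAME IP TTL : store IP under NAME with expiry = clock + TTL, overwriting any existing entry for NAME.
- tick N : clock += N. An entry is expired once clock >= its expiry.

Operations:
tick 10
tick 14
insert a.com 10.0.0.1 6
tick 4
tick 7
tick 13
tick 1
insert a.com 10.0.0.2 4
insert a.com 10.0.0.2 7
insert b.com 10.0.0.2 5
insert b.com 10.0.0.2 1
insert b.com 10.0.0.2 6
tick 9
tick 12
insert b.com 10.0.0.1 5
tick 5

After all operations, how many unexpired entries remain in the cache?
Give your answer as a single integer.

Op 1: tick 10 -> clock=10.
Op 2: tick 14 -> clock=24.
Op 3: insert a.com -> 10.0.0.1 (expiry=24+6=30). clock=24
Op 4: tick 4 -> clock=28.
Op 5: tick 7 -> clock=35. purged={a.com}
Op 6: tick 13 -> clock=48.
Op 7: tick 1 -> clock=49.
Op 8: insert a.com -> 10.0.0.2 (expiry=49+4=53). clock=49
Op 9: insert a.com -> 10.0.0.2 (expiry=49+7=56). clock=49
Op 10: insert b.com -> 10.0.0.2 (expiry=49+5=54). clock=49
Op 11: insert b.com -> 10.0.0.2 (expiry=49+1=50). clock=49
Op 12: insert b.com -> 10.0.0.2 (expiry=49+6=55). clock=49
Op 13: tick 9 -> clock=58. purged={a.com,b.com}
Op 14: tick 12 -> clock=70.
Op 15: insert b.com -> 10.0.0.1 (expiry=70+5=75). clock=70
Op 16: tick 5 -> clock=75. purged={b.com}
Final cache (unexpired): {} -> size=0

Answer: 0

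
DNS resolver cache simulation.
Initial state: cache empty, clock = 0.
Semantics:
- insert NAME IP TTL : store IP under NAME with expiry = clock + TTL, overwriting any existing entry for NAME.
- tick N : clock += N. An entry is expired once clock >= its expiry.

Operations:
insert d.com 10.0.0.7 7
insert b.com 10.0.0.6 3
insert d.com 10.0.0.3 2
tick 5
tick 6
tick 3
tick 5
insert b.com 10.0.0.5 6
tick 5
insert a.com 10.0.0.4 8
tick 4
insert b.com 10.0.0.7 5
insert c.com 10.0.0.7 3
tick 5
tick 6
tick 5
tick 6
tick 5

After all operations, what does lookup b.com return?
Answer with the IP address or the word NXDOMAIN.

Op 1: insert d.com -> 10.0.0.7 (expiry=0+7=7). clock=0
Op 2: insert b.com -> 10.0.0.6 (expiry=0+3=3). clock=0
Op 3: insert d.com -> 10.0.0.3 (expiry=0+2=2). clock=0
Op 4: tick 5 -> clock=5. purged={b.com,d.com}
Op 5: tick 6 -> clock=11.
Op 6: tick 3 -> clock=14.
Op 7: tick 5 -> clock=19.
Op 8: insert b.com -> 10.0.0.5 (expiry=19+6=25). clock=19
Op 9: tick 5 -> clock=24.
Op 10: insert a.com -> 10.0.0.4 (expiry=24+8=32). clock=24
Op 11: tick 4 -> clock=28. purged={b.com}
Op 12: insert b.com -> 10.0.0.7 (expiry=28+5=33). clock=28
Op 13: insert c.com -> 10.0.0.7 (expiry=28+3=31). clock=28
Op 14: tick 5 -> clock=33. purged={a.com,b.com,c.com}
Op 15: tick 6 -> clock=39.
Op 16: tick 5 -> clock=44.
Op 17: tick 6 -> clock=50.
Op 18: tick 5 -> clock=55.
lookup b.com: not in cache (expired or never inserted)

Answer: NXDOMAIN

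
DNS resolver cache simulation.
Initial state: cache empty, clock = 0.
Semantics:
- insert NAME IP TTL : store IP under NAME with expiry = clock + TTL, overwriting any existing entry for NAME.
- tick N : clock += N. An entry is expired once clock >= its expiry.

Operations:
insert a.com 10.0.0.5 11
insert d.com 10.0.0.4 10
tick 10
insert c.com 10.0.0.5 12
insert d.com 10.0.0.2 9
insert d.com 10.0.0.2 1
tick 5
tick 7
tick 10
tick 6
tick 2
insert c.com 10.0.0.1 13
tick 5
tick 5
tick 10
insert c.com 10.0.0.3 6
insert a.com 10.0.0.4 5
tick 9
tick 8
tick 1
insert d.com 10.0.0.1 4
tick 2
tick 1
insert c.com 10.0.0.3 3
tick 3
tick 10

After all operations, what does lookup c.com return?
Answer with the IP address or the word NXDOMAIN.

Op 1: insert a.com -> 10.0.0.5 (expiry=0+11=11). clock=0
Op 2: insert d.com -> 10.0.0.4 (expiry=0+10=10). clock=0
Op 3: tick 10 -> clock=10. purged={d.com}
Op 4: insert c.com -> 10.0.0.5 (expiry=10+12=22). clock=10
Op 5: insert d.com -> 10.0.0.2 (expiry=10+9=19). clock=10
Op 6: insert d.com -> 10.0.0.2 (expiry=10+1=11). clock=10
Op 7: tick 5 -> clock=15. purged={a.com,d.com}
Op 8: tick 7 -> clock=22. purged={c.com}
Op 9: tick 10 -> clock=32.
Op 10: tick 6 -> clock=38.
Op 11: tick 2 -> clock=40.
Op 12: insert c.com -> 10.0.0.1 (expiry=40+13=53). clock=40
Op 13: tick 5 -> clock=45.
Op 14: tick 5 -> clock=50.
Op 15: tick 10 -> clock=60. purged={c.com}
Op 16: insert c.com -> 10.0.0.3 (expiry=60+6=66). clock=60
Op 17: insert a.com -> 10.0.0.4 (expiry=60+5=65). clock=60
Op 18: tick 9 -> clock=69. purged={a.com,c.com}
Op 19: tick 8 -> clock=77.
Op 20: tick 1 -> clock=78.
Op 21: insert d.com -> 10.0.0.1 (expiry=78+4=82). clock=78
Op 22: tick 2 -> clock=80.
Op 23: tick 1 -> clock=81.
Op 24: insert c.com -> 10.0.0.3 (expiry=81+3=84). clock=81
Op 25: tick 3 -> clock=84. purged={c.com,d.com}
Op 26: tick 10 -> clock=94.
lookup c.com: not in cache (expired or never inserted)

Answer: NXDOMAIN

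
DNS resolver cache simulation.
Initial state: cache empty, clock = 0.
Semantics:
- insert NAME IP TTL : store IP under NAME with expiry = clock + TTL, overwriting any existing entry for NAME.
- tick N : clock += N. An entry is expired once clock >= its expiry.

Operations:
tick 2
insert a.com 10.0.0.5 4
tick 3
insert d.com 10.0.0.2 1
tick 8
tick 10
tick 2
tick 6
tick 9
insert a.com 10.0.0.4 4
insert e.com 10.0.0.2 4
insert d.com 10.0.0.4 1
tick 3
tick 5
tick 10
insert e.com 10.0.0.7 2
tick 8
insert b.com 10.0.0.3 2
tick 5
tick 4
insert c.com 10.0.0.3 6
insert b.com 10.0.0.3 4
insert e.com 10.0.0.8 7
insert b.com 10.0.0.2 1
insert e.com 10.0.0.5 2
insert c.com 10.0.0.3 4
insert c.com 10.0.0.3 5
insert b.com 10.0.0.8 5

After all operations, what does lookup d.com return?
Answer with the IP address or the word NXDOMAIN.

Answer: NXDOMAIN

Derivation:
Op 1: tick 2 -> clock=2.
Op 2: insert a.com -> 10.0.0.5 (expiry=2+4=6). clock=2
Op 3: tick 3 -> clock=5.
Op 4: insert d.com -> 10.0.0.2 (expiry=5+1=6). clock=5
Op 5: tick 8 -> clock=13. purged={a.com,d.com}
Op 6: tick 10 -> clock=23.
Op 7: tick 2 -> clock=25.
Op 8: tick 6 -> clock=31.
Op 9: tick 9 -> clock=40.
Op 10: insert a.com -> 10.0.0.4 (expiry=40+4=44). clock=40
Op 11: insert e.com -> 10.0.0.2 (expiry=40+4=44). clock=40
Op 12: insert d.com -> 10.0.0.4 (expiry=40+1=41). clock=40
Op 13: tick 3 -> clock=43. purged={d.com}
Op 14: tick 5 -> clock=48. purged={a.com,e.com}
Op 15: tick 10 -> clock=58.
Op 16: insert e.com -> 10.0.0.7 (expiry=58+2=60). clock=58
Op 17: tick 8 -> clock=66. purged={e.com}
Op 18: insert b.com -> 10.0.0.3 (expiry=66+2=68). clock=66
Op 19: tick 5 -> clock=71. purged={b.com}
Op 20: tick 4 -> clock=75.
Op 21: insert c.com -> 10.0.0.3 (expiry=75+6=81). clock=75
Op 22: insert b.com -> 10.0.0.3 (expiry=75+4=79). clock=75
Op 23: insert e.com -> 10.0.0.8 (expiry=75+7=82). clock=75
Op 24: insert b.com -> 10.0.0.2 (expiry=75+1=76). clock=75
Op 25: insert e.com -> 10.0.0.5 (expiry=75+2=77). clock=75
Op 26: insert c.com -> 10.0.0.3 (expiry=75+4=79). clock=75
Op 27: insert c.com -> 10.0.0.3 (expiry=75+5=80). clock=75
Op 28: insert b.com -> 10.0.0.8 (expiry=75+5=80). clock=75
lookup d.com: not in cache (expired or never inserted)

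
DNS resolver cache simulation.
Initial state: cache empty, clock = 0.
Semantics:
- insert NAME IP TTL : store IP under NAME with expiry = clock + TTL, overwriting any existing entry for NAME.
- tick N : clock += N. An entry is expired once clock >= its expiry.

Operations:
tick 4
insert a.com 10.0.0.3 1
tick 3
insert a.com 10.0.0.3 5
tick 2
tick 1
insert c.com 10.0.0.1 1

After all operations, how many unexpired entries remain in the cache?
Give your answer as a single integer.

Op 1: tick 4 -> clock=4.
Op 2: insert a.com -> 10.0.0.3 (expiry=4+1=5). clock=4
Op 3: tick 3 -> clock=7. purged={a.com}
Op 4: insert a.com -> 10.0.0.3 (expiry=7+5=12). clock=7
Op 5: tick 2 -> clock=9.
Op 6: tick 1 -> clock=10.
Op 7: insert c.com -> 10.0.0.1 (expiry=10+1=11). clock=10
Final cache (unexpired): {a.com,c.com} -> size=2

Answer: 2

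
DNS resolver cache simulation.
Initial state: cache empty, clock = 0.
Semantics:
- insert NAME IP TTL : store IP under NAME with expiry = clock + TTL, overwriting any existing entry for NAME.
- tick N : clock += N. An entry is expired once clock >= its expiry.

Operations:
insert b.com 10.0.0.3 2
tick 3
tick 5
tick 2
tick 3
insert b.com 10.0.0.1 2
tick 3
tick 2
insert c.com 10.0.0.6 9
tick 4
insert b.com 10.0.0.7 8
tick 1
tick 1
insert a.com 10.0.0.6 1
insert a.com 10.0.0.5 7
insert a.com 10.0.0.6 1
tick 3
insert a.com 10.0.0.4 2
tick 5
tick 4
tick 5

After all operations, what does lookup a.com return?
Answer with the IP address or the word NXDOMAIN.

Op 1: insert b.com -> 10.0.0.3 (expiry=0+2=2). clock=0
Op 2: tick 3 -> clock=3. purged={b.com}
Op 3: tick 5 -> clock=8.
Op 4: tick 2 -> clock=10.
Op 5: tick 3 -> clock=13.
Op 6: insert b.com -> 10.0.0.1 (expiry=13+2=15). clock=13
Op 7: tick 3 -> clock=16. purged={b.com}
Op 8: tick 2 -> clock=18.
Op 9: insert c.com -> 10.0.0.6 (expiry=18+9=27). clock=18
Op 10: tick 4 -> clock=22.
Op 11: insert b.com -> 10.0.0.7 (expiry=22+8=30). clock=22
Op 12: tick 1 -> clock=23.
Op 13: tick 1 -> clock=24.
Op 14: insert a.com -> 10.0.0.6 (expiry=24+1=25). clock=24
Op 15: insert a.com -> 10.0.0.5 (expiry=24+7=31). clock=24
Op 16: insert a.com -> 10.0.0.6 (expiry=24+1=25). clock=24
Op 17: tick 3 -> clock=27. purged={a.com,c.com}
Op 18: insert a.com -> 10.0.0.4 (expiry=27+2=29). clock=27
Op 19: tick 5 -> clock=32. purged={a.com,b.com}
Op 20: tick 4 -> clock=36.
Op 21: tick 5 -> clock=41.
lookup a.com: not in cache (expired or never inserted)

Answer: NXDOMAIN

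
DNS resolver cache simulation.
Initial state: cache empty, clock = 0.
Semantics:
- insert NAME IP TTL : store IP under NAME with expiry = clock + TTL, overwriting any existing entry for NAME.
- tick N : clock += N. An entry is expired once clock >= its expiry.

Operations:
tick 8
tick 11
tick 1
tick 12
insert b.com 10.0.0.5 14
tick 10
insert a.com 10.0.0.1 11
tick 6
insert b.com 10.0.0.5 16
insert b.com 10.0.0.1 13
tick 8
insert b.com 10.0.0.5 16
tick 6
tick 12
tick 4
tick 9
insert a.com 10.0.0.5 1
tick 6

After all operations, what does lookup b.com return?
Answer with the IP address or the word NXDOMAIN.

Op 1: tick 8 -> clock=8.
Op 2: tick 11 -> clock=19.
Op 3: tick 1 -> clock=20.
Op 4: tick 12 -> clock=32.
Op 5: insert b.com -> 10.0.0.5 (expiry=32+14=46). clock=32
Op 6: tick 10 -> clock=42.
Op 7: insert a.com -> 10.0.0.1 (expiry=42+11=53). clock=42
Op 8: tick 6 -> clock=48. purged={b.com}
Op 9: insert b.com -> 10.0.0.5 (expiry=48+16=64). clock=48
Op 10: insert b.com -> 10.0.0.1 (expiry=48+13=61). clock=48
Op 11: tick 8 -> clock=56. purged={a.com}
Op 12: insert b.com -> 10.0.0.5 (expiry=56+16=72). clock=56
Op 13: tick 6 -> clock=62.
Op 14: tick 12 -> clock=74. purged={b.com}
Op 15: tick 4 -> clock=78.
Op 16: tick 9 -> clock=87.
Op 17: insert a.com -> 10.0.0.5 (expiry=87+1=88). clock=87
Op 18: tick 6 -> clock=93. purged={a.com}
lookup b.com: not in cache (expired or never inserted)

Answer: NXDOMAIN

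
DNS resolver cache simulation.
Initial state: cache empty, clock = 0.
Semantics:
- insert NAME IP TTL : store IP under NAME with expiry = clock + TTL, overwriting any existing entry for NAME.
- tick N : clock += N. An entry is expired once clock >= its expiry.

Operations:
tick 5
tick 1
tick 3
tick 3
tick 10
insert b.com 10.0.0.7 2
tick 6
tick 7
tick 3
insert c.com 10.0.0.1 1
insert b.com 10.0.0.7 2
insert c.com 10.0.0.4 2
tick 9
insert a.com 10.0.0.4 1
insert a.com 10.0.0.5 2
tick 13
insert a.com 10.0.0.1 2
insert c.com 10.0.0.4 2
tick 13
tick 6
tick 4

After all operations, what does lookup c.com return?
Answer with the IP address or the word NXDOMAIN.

Answer: NXDOMAIN

Derivation:
Op 1: tick 5 -> clock=5.
Op 2: tick 1 -> clock=6.
Op 3: tick 3 -> clock=9.
Op 4: tick 3 -> clock=12.
Op 5: tick 10 -> clock=22.
Op 6: insert b.com -> 10.0.0.7 (expiry=22+2=24). clock=22
Op 7: tick 6 -> clock=28. purged={b.com}
Op 8: tick 7 -> clock=35.
Op 9: tick 3 -> clock=38.
Op 10: insert c.com -> 10.0.0.1 (expiry=38+1=39). clock=38
Op 11: insert b.com -> 10.0.0.7 (expiry=38+2=40). clock=38
Op 12: insert c.com -> 10.0.0.4 (expiry=38+2=40). clock=38
Op 13: tick 9 -> clock=47. purged={b.com,c.com}
Op 14: insert a.com -> 10.0.0.4 (expiry=47+1=48). clock=47
Op 15: insert a.com -> 10.0.0.5 (expiry=47+2=49). clock=47
Op 16: tick 13 -> clock=60. purged={a.com}
Op 17: insert a.com -> 10.0.0.1 (expiry=60+2=62). clock=60
Op 18: insert c.com -> 10.0.0.4 (expiry=60+2=62). clock=60
Op 19: tick 13 -> clock=73. purged={a.com,c.com}
Op 20: tick 6 -> clock=79.
Op 21: tick 4 -> clock=83.
lookup c.com: not in cache (expired or never inserted)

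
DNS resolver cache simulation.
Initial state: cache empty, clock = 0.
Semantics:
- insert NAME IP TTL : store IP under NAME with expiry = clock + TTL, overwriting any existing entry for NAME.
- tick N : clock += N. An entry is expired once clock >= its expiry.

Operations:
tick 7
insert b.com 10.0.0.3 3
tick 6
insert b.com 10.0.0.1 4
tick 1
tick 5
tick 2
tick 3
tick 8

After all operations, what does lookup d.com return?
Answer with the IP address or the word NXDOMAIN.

Op 1: tick 7 -> clock=7.
Op 2: insert b.com -> 10.0.0.3 (expiry=7+3=10). clock=7
Op 3: tick 6 -> clock=13. purged={b.com}
Op 4: insert b.com -> 10.0.0.1 (expiry=13+4=17). clock=13
Op 5: tick 1 -> clock=14.
Op 6: tick 5 -> clock=19. purged={b.com}
Op 7: tick 2 -> clock=21.
Op 8: tick 3 -> clock=24.
Op 9: tick 8 -> clock=32.
lookup d.com: not in cache (expired or never inserted)

Answer: NXDOMAIN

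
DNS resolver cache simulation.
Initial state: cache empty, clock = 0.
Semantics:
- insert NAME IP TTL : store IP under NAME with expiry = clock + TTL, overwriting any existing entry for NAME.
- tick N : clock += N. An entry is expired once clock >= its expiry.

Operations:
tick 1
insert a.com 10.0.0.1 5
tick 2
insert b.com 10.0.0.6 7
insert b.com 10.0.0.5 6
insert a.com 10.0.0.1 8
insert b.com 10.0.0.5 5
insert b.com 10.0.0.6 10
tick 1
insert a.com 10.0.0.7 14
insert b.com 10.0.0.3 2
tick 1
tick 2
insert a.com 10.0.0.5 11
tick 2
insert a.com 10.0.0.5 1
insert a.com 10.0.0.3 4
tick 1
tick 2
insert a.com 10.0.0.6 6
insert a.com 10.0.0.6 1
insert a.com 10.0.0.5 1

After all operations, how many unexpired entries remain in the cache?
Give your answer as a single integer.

Op 1: tick 1 -> clock=1.
Op 2: insert a.com -> 10.0.0.1 (expiry=1+5=6). clock=1
Op 3: tick 2 -> clock=3.
Op 4: insert b.com -> 10.0.0.6 (expiry=3+7=10). clock=3
Op 5: insert b.com -> 10.0.0.5 (expiry=3+6=9). clock=3
Op 6: insert a.com -> 10.0.0.1 (expiry=3+8=11). clock=3
Op 7: insert b.com -> 10.0.0.5 (expiry=3+5=8). clock=3
Op 8: insert b.com -> 10.0.0.6 (expiry=3+10=13). clock=3
Op 9: tick 1 -> clock=4.
Op 10: insert a.com -> 10.0.0.7 (expiry=4+14=18). clock=4
Op 11: insert b.com -> 10.0.0.3 (expiry=4+2=6). clock=4
Op 12: tick 1 -> clock=5.
Op 13: tick 2 -> clock=7. purged={b.com}
Op 14: insert a.com -> 10.0.0.5 (expiry=7+11=18). clock=7
Op 15: tick 2 -> clock=9.
Op 16: insert a.com -> 10.0.0.5 (expiry=9+1=10). clock=9
Op 17: insert a.com -> 10.0.0.3 (expiry=9+4=13). clock=9
Op 18: tick 1 -> clock=10.
Op 19: tick 2 -> clock=12.
Op 20: insert a.com -> 10.0.0.6 (expiry=12+6=18). clock=12
Op 21: insert a.com -> 10.0.0.6 (expiry=12+1=13). clock=12
Op 22: insert a.com -> 10.0.0.5 (expiry=12+1=13). clock=12
Final cache (unexpired): {a.com} -> size=1

Answer: 1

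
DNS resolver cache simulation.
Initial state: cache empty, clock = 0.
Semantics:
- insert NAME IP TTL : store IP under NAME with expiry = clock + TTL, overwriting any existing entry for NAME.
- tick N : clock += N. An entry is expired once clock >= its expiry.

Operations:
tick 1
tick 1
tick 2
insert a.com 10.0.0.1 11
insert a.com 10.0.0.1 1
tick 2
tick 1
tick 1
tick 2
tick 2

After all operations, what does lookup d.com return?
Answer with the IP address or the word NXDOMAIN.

Op 1: tick 1 -> clock=1.
Op 2: tick 1 -> clock=2.
Op 3: tick 2 -> clock=4.
Op 4: insert a.com -> 10.0.0.1 (expiry=4+11=15). clock=4
Op 5: insert a.com -> 10.0.0.1 (expiry=4+1=5). clock=4
Op 6: tick 2 -> clock=6. purged={a.com}
Op 7: tick 1 -> clock=7.
Op 8: tick 1 -> clock=8.
Op 9: tick 2 -> clock=10.
Op 10: tick 2 -> clock=12.
lookup d.com: not in cache (expired or never inserted)

Answer: NXDOMAIN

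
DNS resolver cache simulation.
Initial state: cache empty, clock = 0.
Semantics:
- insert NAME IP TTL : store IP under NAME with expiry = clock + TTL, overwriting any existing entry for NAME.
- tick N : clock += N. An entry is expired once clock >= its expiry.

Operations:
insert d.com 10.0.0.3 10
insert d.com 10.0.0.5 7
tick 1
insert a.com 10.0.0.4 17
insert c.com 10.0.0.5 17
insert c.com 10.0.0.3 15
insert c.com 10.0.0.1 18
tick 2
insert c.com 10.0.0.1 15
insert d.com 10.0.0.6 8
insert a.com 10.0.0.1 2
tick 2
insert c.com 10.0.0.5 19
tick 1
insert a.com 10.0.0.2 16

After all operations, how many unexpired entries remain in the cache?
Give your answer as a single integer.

Answer: 3

Derivation:
Op 1: insert d.com -> 10.0.0.3 (expiry=0+10=10). clock=0
Op 2: insert d.com -> 10.0.0.5 (expiry=0+7=7). clock=0
Op 3: tick 1 -> clock=1.
Op 4: insert a.com -> 10.0.0.4 (expiry=1+17=18). clock=1
Op 5: insert c.com -> 10.0.0.5 (expiry=1+17=18). clock=1
Op 6: insert c.com -> 10.0.0.3 (expiry=1+15=16). clock=1
Op 7: insert c.com -> 10.0.0.1 (expiry=1+18=19). clock=1
Op 8: tick 2 -> clock=3.
Op 9: insert c.com -> 10.0.0.1 (expiry=3+15=18). clock=3
Op 10: insert d.com -> 10.0.0.6 (expiry=3+8=11). clock=3
Op 11: insert a.com -> 10.0.0.1 (expiry=3+2=5). clock=3
Op 12: tick 2 -> clock=5. purged={a.com}
Op 13: insert c.com -> 10.0.0.5 (expiry=5+19=24). clock=5
Op 14: tick 1 -> clock=6.
Op 15: insert a.com -> 10.0.0.2 (expiry=6+16=22). clock=6
Final cache (unexpired): {a.com,c.com,d.com} -> size=3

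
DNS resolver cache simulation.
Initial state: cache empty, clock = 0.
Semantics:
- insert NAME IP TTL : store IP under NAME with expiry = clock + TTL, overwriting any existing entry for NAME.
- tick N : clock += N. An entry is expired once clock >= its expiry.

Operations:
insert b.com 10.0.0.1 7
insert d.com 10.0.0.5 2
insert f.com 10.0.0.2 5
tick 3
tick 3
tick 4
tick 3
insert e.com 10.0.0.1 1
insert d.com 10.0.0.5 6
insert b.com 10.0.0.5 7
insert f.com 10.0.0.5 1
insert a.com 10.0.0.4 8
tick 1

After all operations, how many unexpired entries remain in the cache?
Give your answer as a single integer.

Answer: 3

Derivation:
Op 1: insert b.com -> 10.0.0.1 (expiry=0+7=7). clock=0
Op 2: insert d.com -> 10.0.0.5 (expiry=0+2=2). clock=0
Op 3: insert f.com -> 10.0.0.2 (expiry=0+5=5). clock=0
Op 4: tick 3 -> clock=3. purged={d.com}
Op 5: tick 3 -> clock=6. purged={f.com}
Op 6: tick 4 -> clock=10. purged={b.com}
Op 7: tick 3 -> clock=13.
Op 8: insert e.com -> 10.0.0.1 (expiry=13+1=14). clock=13
Op 9: insert d.com -> 10.0.0.5 (expiry=13+6=19). clock=13
Op 10: insert b.com -> 10.0.0.5 (expiry=13+7=20). clock=13
Op 11: insert f.com -> 10.0.0.5 (expiry=13+1=14). clock=13
Op 12: insert a.com -> 10.0.0.4 (expiry=13+8=21). clock=13
Op 13: tick 1 -> clock=14. purged={e.com,f.com}
Final cache (unexpired): {a.com,b.com,d.com} -> size=3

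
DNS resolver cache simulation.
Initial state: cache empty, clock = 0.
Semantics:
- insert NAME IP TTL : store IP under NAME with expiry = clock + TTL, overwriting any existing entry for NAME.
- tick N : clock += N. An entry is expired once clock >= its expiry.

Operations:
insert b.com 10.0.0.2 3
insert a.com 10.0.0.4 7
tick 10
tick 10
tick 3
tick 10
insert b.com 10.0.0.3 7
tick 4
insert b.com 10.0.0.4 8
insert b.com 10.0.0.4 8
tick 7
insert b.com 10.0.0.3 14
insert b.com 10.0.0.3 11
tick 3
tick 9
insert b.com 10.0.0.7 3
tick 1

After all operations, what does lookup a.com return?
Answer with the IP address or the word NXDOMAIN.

Op 1: insert b.com -> 10.0.0.2 (expiry=0+3=3). clock=0
Op 2: insert a.com -> 10.0.0.4 (expiry=0+7=7). clock=0
Op 3: tick 10 -> clock=10. purged={a.com,b.com}
Op 4: tick 10 -> clock=20.
Op 5: tick 3 -> clock=23.
Op 6: tick 10 -> clock=33.
Op 7: insert b.com -> 10.0.0.3 (expiry=33+7=40). clock=33
Op 8: tick 4 -> clock=37.
Op 9: insert b.com -> 10.0.0.4 (expiry=37+8=45). clock=37
Op 10: insert b.com -> 10.0.0.4 (expiry=37+8=45). clock=37
Op 11: tick 7 -> clock=44.
Op 12: insert b.com -> 10.0.0.3 (expiry=44+14=58). clock=44
Op 13: insert b.com -> 10.0.0.3 (expiry=44+11=55). clock=44
Op 14: tick 3 -> clock=47.
Op 15: tick 9 -> clock=56. purged={b.com}
Op 16: insert b.com -> 10.0.0.7 (expiry=56+3=59). clock=56
Op 17: tick 1 -> clock=57.
lookup a.com: not in cache (expired or never inserted)

Answer: NXDOMAIN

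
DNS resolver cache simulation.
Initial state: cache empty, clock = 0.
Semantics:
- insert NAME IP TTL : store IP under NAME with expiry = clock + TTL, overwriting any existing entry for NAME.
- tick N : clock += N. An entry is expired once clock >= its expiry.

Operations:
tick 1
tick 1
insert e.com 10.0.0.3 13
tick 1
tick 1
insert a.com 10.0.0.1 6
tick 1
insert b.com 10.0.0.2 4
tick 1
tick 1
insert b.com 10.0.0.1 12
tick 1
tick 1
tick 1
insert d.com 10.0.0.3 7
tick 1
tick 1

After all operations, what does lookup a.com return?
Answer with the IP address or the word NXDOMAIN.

Op 1: tick 1 -> clock=1.
Op 2: tick 1 -> clock=2.
Op 3: insert e.com -> 10.0.0.3 (expiry=2+13=15). clock=2
Op 4: tick 1 -> clock=3.
Op 5: tick 1 -> clock=4.
Op 6: insert a.com -> 10.0.0.1 (expiry=4+6=10). clock=4
Op 7: tick 1 -> clock=5.
Op 8: insert b.com -> 10.0.0.2 (expiry=5+4=9). clock=5
Op 9: tick 1 -> clock=6.
Op 10: tick 1 -> clock=7.
Op 11: insert b.com -> 10.0.0.1 (expiry=7+12=19). clock=7
Op 12: tick 1 -> clock=8.
Op 13: tick 1 -> clock=9.
Op 14: tick 1 -> clock=10. purged={a.com}
Op 15: insert d.com -> 10.0.0.3 (expiry=10+7=17). clock=10
Op 16: tick 1 -> clock=11.
Op 17: tick 1 -> clock=12.
lookup a.com: not in cache (expired or never inserted)

Answer: NXDOMAIN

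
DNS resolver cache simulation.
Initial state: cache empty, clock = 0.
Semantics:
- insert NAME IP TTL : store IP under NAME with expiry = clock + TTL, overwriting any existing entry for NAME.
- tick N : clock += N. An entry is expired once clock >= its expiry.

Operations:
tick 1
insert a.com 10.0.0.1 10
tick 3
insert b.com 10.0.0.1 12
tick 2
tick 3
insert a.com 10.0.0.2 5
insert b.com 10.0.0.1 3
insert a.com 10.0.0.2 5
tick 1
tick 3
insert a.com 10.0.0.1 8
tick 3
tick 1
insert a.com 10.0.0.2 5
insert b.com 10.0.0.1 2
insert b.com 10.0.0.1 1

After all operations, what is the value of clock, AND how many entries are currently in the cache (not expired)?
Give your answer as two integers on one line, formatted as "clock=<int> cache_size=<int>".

Op 1: tick 1 -> clock=1.
Op 2: insert a.com -> 10.0.0.1 (expiry=1+10=11). clock=1
Op 3: tick 3 -> clock=4.
Op 4: insert b.com -> 10.0.0.1 (expiry=4+12=16). clock=4
Op 5: tick 2 -> clock=6.
Op 6: tick 3 -> clock=9.
Op 7: insert a.com -> 10.0.0.2 (expiry=9+5=14). clock=9
Op 8: insert b.com -> 10.0.0.1 (expiry=9+3=12). clock=9
Op 9: insert a.com -> 10.0.0.2 (expiry=9+5=14). clock=9
Op 10: tick 1 -> clock=10.
Op 11: tick 3 -> clock=13. purged={b.com}
Op 12: insert a.com -> 10.0.0.1 (expiry=13+8=21). clock=13
Op 13: tick 3 -> clock=16.
Op 14: tick 1 -> clock=17.
Op 15: insert a.com -> 10.0.0.2 (expiry=17+5=22). clock=17
Op 16: insert b.com -> 10.0.0.1 (expiry=17+2=19). clock=17
Op 17: insert b.com -> 10.0.0.1 (expiry=17+1=18). clock=17
Final clock = 17
Final cache (unexpired): {a.com,b.com} -> size=2

Answer: clock=17 cache_size=2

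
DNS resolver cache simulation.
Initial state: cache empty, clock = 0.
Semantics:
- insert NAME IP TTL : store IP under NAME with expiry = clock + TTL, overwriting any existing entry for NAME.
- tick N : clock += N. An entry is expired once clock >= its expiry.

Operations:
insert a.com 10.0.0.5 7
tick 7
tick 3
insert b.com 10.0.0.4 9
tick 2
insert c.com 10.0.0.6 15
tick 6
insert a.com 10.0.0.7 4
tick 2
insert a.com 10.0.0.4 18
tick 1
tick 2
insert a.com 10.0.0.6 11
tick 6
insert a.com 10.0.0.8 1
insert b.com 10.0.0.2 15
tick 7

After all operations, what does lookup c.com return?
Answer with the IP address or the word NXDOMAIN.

Op 1: insert a.com -> 10.0.0.5 (expiry=0+7=7). clock=0
Op 2: tick 7 -> clock=7. purged={a.com}
Op 3: tick 3 -> clock=10.
Op 4: insert b.com -> 10.0.0.4 (expiry=10+9=19). clock=10
Op 5: tick 2 -> clock=12.
Op 6: insert c.com -> 10.0.0.6 (expiry=12+15=27). clock=12
Op 7: tick 6 -> clock=18.
Op 8: insert a.com -> 10.0.0.7 (expiry=18+4=22). clock=18
Op 9: tick 2 -> clock=20. purged={b.com}
Op 10: insert a.com -> 10.0.0.4 (expiry=20+18=38). clock=20
Op 11: tick 1 -> clock=21.
Op 12: tick 2 -> clock=23.
Op 13: insert a.com -> 10.0.0.6 (expiry=23+11=34). clock=23
Op 14: tick 6 -> clock=29. purged={c.com}
Op 15: insert a.com -> 10.0.0.8 (expiry=29+1=30). clock=29
Op 16: insert b.com -> 10.0.0.2 (expiry=29+15=44). clock=29
Op 17: tick 7 -> clock=36. purged={a.com}
lookup c.com: not in cache (expired or never inserted)

Answer: NXDOMAIN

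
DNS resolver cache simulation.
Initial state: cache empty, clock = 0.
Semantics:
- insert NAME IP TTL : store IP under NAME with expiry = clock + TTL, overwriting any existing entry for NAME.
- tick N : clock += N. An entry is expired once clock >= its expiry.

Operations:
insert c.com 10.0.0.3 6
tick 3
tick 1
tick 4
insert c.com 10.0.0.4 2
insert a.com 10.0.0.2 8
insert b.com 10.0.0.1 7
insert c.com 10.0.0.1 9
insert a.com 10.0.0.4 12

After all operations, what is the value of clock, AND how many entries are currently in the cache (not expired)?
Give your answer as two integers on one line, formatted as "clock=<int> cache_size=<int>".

Answer: clock=8 cache_size=3

Derivation:
Op 1: insert c.com -> 10.0.0.3 (expiry=0+6=6). clock=0
Op 2: tick 3 -> clock=3.
Op 3: tick 1 -> clock=4.
Op 4: tick 4 -> clock=8. purged={c.com}
Op 5: insert c.com -> 10.0.0.4 (expiry=8+2=10). clock=8
Op 6: insert a.com -> 10.0.0.2 (expiry=8+8=16). clock=8
Op 7: insert b.com -> 10.0.0.1 (expiry=8+7=15). clock=8
Op 8: insert c.com -> 10.0.0.1 (expiry=8+9=17). clock=8
Op 9: insert a.com -> 10.0.0.4 (expiry=8+12=20). clock=8
Final clock = 8
Final cache (unexpired): {a.com,b.com,c.com} -> size=3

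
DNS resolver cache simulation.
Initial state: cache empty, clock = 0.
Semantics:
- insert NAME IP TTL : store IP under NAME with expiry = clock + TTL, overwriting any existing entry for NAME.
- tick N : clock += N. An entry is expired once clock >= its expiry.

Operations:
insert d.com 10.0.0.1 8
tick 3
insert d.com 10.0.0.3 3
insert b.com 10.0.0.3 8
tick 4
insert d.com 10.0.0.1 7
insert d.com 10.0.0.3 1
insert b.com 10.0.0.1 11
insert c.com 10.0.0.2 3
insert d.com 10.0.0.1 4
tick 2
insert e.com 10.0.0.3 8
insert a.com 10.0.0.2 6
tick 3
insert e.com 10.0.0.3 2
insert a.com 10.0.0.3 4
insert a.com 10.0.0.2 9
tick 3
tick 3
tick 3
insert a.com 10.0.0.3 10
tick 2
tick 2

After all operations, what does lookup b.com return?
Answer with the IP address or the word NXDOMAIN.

Answer: NXDOMAIN

Derivation:
Op 1: insert d.com -> 10.0.0.1 (expiry=0+8=8). clock=0
Op 2: tick 3 -> clock=3.
Op 3: insert d.com -> 10.0.0.3 (expiry=3+3=6). clock=3
Op 4: insert b.com -> 10.0.0.3 (expiry=3+8=11). clock=3
Op 5: tick 4 -> clock=7. purged={d.com}
Op 6: insert d.com -> 10.0.0.1 (expiry=7+7=14). clock=7
Op 7: insert d.com -> 10.0.0.3 (expiry=7+1=8). clock=7
Op 8: insert b.com -> 10.0.0.1 (expiry=7+11=18). clock=7
Op 9: insert c.com -> 10.0.0.2 (expiry=7+3=10). clock=7
Op 10: insert d.com -> 10.0.0.1 (expiry=7+4=11). clock=7
Op 11: tick 2 -> clock=9.
Op 12: insert e.com -> 10.0.0.3 (expiry=9+8=17). clock=9
Op 13: insert a.com -> 10.0.0.2 (expiry=9+6=15). clock=9
Op 14: tick 3 -> clock=12. purged={c.com,d.com}
Op 15: insert e.com -> 10.0.0.3 (expiry=12+2=14). clock=12
Op 16: insert a.com -> 10.0.0.3 (expiry=12+4=16). clock=12
Op 17: insert a.com -> 10.0.0.2 (expiry=12+9=21). clock=12
Op 18: tick 3 -> clock=15. purged={e.com}
Op 19: tick 3 -> clock=18. purged={b.com}
Op 20: tick 3 -> clock=21. purged={a.com}
Op 21: insert a.com -> 10.0.0.3 (expiry=21+10=31). clock=21
Op 22: tick 2 -> clock=23.
Op 23: tick 2 -> clock=25.
lookup b.com: not in cache (expired or never inserted)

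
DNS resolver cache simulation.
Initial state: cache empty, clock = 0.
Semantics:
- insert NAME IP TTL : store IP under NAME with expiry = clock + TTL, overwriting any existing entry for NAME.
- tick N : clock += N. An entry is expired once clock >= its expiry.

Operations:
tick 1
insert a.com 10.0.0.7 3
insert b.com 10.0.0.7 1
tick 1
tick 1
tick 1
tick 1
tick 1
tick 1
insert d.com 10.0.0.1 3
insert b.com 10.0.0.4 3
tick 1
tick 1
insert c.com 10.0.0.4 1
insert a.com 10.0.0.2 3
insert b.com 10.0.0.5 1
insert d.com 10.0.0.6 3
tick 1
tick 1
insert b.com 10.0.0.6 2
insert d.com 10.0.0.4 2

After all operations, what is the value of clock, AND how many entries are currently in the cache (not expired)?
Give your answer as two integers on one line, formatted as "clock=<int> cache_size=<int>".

Op 1: tick 1 -> clock=1.
Op 2: insert a.com -> 10.0.0.7 (expiry=1+3=4). clock=1
Op 3: insert b.com -> 10.0.0.7 (expiry=1+1=2). clock=1
Op 4: tick 1 -> clock=2. purged={b.com}
Op 5: tick 1 -> clock=3.
Op 6: tick 1 -> clock=4. purged={a.com}
Op 7: tick 1 -> clock=5.
Op 8: tick 1 -> clock=6.
Op 9: tick 1 -> clock=7.
Op 10: insert d.com -> 10.0.0.1 (expiry=7+3=10). clock=7
Op 11: insert b.com -> 10.0.0.4 (expiry=7+3=10). clock=7
Op 12: tick 1 -> clock=8.
Op 13: tick 1 -> clock=9.
Op 14: insert c.com -> 10.0.0.4 (expiry=9+1=10). clock=9
Op 15: insert a.com -> 10.0.0.2 (expiry=9+3=12). clock=9
Op 16: insert b.com -> 10.0.0.5 (expiry=9+1=10). clock=9
Op 17: insert d.com -> 10.0.0.6 (expiry=9+3=12). clock=9
Op 18: tick 1 -> clock=10. purged={b.com,c.com}
Op 19: tick 1 -> clock=11.
Op 20: insert b.com -> 10.0.0.6 (expiry=11+2=13). clock=11
Op 21: insert d.com -> 10.0.0.4 (expiry=11+2=13). clock=11
Final clock = 11
Final cache (unexpired): {a.com,b.com,d.com} -> size=3

Answer: clock=11 cache_size=3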